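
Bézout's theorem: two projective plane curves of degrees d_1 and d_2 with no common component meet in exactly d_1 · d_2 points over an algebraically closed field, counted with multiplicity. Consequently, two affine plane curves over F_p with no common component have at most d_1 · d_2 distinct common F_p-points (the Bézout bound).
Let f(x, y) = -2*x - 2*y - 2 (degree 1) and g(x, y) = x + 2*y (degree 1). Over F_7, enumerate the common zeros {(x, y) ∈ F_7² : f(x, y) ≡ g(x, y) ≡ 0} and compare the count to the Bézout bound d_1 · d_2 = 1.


Common zeros: {(5, 1)}; count = 1; Bézout bound = 1.

deg(f) = 1, deg(g) = 1, so Bézout bound = 1.
Scan x ∈ F_7. For each x, list the y ∈ F_7 with f(x, y) ≡ 0 and those with g(x, y) ≡ 0 (mod 7); the common zeros in that column are the intersection.
  x = 0: f ≡ 0 at y ∈ {6}; g ≡ 0 at y ∈ {0}; common: ∅.
  x = 1: f ≡ 0 at y ∈ {5}; g ≡ 0 at y ∈ {3}; common: ∅.
  x = 2: f ≡ 0 at y ∈ {4}; g ≡ 0 at y ∈ {6}; common: ∅.
  x = 3: f ≡ 0 at y ∈ {3}; g ≡ 0 at y ∈ {2}; common: ∅.
  x = 4: f ≡ 0 at y ∈ {2}; g ≡ 0 at y ∈ {5}; common: ∅.
  x = 5: f ≡ 0 at y ∈ {1}; g ≡ 0 at y ∈ {1}; common: {1}.
  x = 6: f ≡ 0 at y ∈ {0}; g ≡ 0 at y ∈ {4}; common: ∅.
Collecting: common zeros = {(5, 1)}, so the count is 1.
Comparison with the Bézout bound: 1 ≤ 1 = deg(f)·deg(g), as expected for curves with no common component (the bound is attained).


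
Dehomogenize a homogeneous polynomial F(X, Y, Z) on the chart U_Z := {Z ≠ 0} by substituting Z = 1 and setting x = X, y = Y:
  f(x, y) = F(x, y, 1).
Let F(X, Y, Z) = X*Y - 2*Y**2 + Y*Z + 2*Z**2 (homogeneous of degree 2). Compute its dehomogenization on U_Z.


f(x, y) = x*y - 2*y**2 + y + 2

On U_Z we set Z = 1. Each monomial c·X^i·Y^j·Z^k in F becomes c·x^i·y^j·1^k = c·x^i·y^j.
Substituting Z = 1: F(X, Y, 1) = x*y - 2*y**2 + y + 2.
Note: deg(f) ≤ deg(F) = 2; strict inequality happens when F is divisible by Z (lost terms).


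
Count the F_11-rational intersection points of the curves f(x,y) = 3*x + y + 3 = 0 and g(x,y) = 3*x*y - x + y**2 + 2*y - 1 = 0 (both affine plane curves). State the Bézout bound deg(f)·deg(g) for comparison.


Common zeros: {(10, 0)}; count = 1; Bézout bound = 2.

deg(f) = 1, deg(g) = 2, so Bézout bound = 2.
Scan x ∈ F_11. For each x, list the y ∈ F_11 with f(x, y) ≡ 0 and those with g(x, y) ≡ 0 (mod 11); the common zeros in that column are the intersection.
  x = 0: f ≡ 0 at y ∈ {8}; g ≡ 0 at y ∈ ∅; common: ∅.
  x = 1: f ≡ 0 at y ∈ {5}; g ≡ 0 at y ∈ {3}; common: ∅.
  x = 2: f ≡ 0 at y ∈ {2}; g ≡ 0 at y ∈ ∅; common: ∅.
  x = 3: f ≡ 0 at y ∈ {10}; g ≡ 0 at y ∈ {2, 9}; common: ∅.
  x = 4: f ≡ 0 at y ∈ {7}; g ≡ 0 at y ∈ ∅; common: ∅.
  x = 5: f ≡ 0 at y ∈ {4}; g ≡ 0 at y ∈ {6, 10}; common: ∅.
  x = 6: f ≡ 0 at y ∈ {1}; g ≡ 0 at y ∈ ∅; common: ∅.
  x = 7: f ≡ 0 at y ∈ {9}; g ≡ 0 at y ∈ {5}; common: ∅.
  x = 8: f ≡ 0 at y ∈ {6}; g ≡ 0 at y ∈ ∅; common: ∅.
  x = 9: f ≡ 0 at y ∈ {3}; g ≡ 0 at y ∈ {7, 8}; common: ∅.
  x = 10: f ≡ 0 at y ∈ {0}; g ≡ 0 at y ∈ {0, 1}; common: {0}.
Collecting: common zeros = {(10, 0)}, so the count is 1.
Comparison with the Bézout bound: 1 ≤ 2 = deg(f)·deg(g), as expected for curves with no common component (the affine F_11-count falls short of the bound because intersections may lie at infinity, over extension fields, or carry multiplicity).


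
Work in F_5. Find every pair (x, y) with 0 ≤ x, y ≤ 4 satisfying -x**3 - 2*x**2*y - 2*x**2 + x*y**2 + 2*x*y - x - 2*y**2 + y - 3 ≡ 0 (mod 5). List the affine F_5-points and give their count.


Affine F_5-points: {(2, 3), (3, 3)}; count = 2.

For each of the 25 pairs (x, y) ∈ F_5², evaluate f(x, y) mod 5. Record the zeros.
  x = 0: [0↦2, 1↦1, 2↦1, 3↦2, 4↦4]  zeros at y ∈ ∅
  x = 1: [0↦3, 1↦3, 2↦1, 3↦2, 4↦1]  zeros at y ∈ ∅
  x = 2: [0↦4, 1↦1, 2↦3, 3↦0, 4↦2]  zeros at y ∈ {3}
  x = 3: [0↦4, 1↦4, 2↦1, 3↦0, 4↦1]  zeros at y ∈ {3}
  x = 4: [0↦2, 1↦1, 2↦4, 3↦1, 4↦2]  zeros at y ∈ ∅
Collecting zeros: affine points = {(2, 3), (3, 3)}.
Total count |C(F_5)_aff| = 2.


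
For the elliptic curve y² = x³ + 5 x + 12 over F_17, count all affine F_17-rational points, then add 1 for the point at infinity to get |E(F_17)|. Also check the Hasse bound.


Affine points = {(1, 1), (1, 16), (2, 8), (2, 9), (5, 3), (5, 14), (7, 4), (7, 13), (9, 2), (9, 15), (10, 5), (10, 12), (11, 2), (11, 15), (12, 7), (12, 10), (13, 8), (13, 9), (14, 2), (14, 15)}; affine count = 20; |E(F_17)| = 21.

Discriminant check: Δ ∝ 4a³ + 27b² = 4·5³ + 27·12² = 4·125 + 27·144 ≡ 2 (mod 17). Nonzero ⇒ E is nonsingular.
For each x ∈ F_17, compute rhs = x³ + 5·x + 12 mod 17, then count y ∈ F_17 with y² ≡ rhs.
  x = 0: rhs = 12, matching y values: none (0 points).
  x = 1: rhs = 1, matching y values: 1, 16 (2 points).
  x = 2: rhs = 13, matching y values: 8, 9 (2 points).
  x = 3: rhs = 3, matching y values: none (0 points).
  x = 4: rhs = 11, matching y values: none (0 points).
  x = 5: rhs = 9, matching y values: 3, 14 (2 points).
  x = 6: rhs = 3, matching y values: none (0 points).
  x = 7: rhs = 16, matching y values: 4, 13 (2 points).
  x = 8: rhs = 3, matching y values: none (0 points).
  x = 9: rhs = 4, matching y values: 2, 15 (2 points).
  x = 10: rhs = 8, matching y values: 5, 12 (2 points).
  x = 11: rhs = 4, matching y values: 2, 15 (2 points).
  x = 12: rhs = 15, matching y values: 7, 10 (2 points).
  x = 13: rhs = 13, matching y values: 8, 9 (2 points).
  x = 14: rhs = 4, matching y values: 2, 15 (2 points).
  x = 15: rhs = 11, matching y values: none (0 points).
  x = 16: rhs = 6, matching y values: none (0 points).
Total affine count: 20.
Full point count |E(F_17)| = 20 + 1 = 21.
Hasse bound: |21 − (17+1)| = |3| = 3 ≤ 2√17 ≈ 8.2462 ✓.


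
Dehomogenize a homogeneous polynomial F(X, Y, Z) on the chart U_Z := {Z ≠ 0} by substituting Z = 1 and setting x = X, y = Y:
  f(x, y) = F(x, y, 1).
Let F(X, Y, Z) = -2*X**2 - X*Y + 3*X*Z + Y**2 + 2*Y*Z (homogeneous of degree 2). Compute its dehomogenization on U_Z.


f(x, y) = -2*x**2 - x*y + 3*x + y**2 + 2*y

On U_Z we set Z = 1. Each monomial c·X^i·Y^j·Z^k in F becomes c·x^i·y^j·1^k = c·x^i·y^j.
Substituting Z = 1: F(X, Y, 1) = -2*x**2 - x*y + 3*x + y**2 + 2*y.
Note: deg(f) ≤ deg(F) = 2; strict inequality happens when F is divisible by Z (lost terms).


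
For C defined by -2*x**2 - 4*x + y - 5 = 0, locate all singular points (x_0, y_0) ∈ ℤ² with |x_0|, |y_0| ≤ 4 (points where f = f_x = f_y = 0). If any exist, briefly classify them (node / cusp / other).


No singular points in the scanned grid; C is smooth there.

Compute partial derivatives:
  f_x = -4*x - 4.
  f_y = 1.
f_y = 1 is a nonzero constant, so f_y never vanishes: no point (x, y) can satisfy f = f_x = f_y = 0. In particular no (x, y) ∈ {−4, ..., 4}² is singular; the curve is smooth.


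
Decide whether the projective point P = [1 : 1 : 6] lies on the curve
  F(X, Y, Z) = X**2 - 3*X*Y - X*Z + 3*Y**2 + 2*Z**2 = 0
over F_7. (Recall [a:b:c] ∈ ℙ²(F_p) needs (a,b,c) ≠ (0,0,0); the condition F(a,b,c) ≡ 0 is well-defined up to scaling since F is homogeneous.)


F(1,1,6) ≡ 4 (mod 7); P is NOT on the curve.

Evaluate F(1, 1, 6) term-by-term (mod 7).
  X**2 ↦ 1·1·1·1 = 1
  -3*X*Y ↦ -3·1·1·1 = -3
  -X*Z ↦ -1·1·1·6 = -6
  3*Y**2 ↦ 3·1·1·1 = 3
  2*Z**2 ↦ 2·1·1·36 = 72
Sum: F(1, 1, 6) = (1) + (-3) + (-6) + (3) + (72) = 67.
Reducing mod 7: 67 ≡ 4 (mod 7).
Since F(a, b, c) ≡ 4 ≠ 0 (mod 7), P does NOT lie on the curve.


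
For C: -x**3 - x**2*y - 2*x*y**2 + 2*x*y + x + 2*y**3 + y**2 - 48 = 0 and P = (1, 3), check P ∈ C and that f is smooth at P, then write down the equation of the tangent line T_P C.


Tangent line at P: -20*x + 49*y - 127 = 0.

Step 1: f(1, 3) = 0, so P lies on C.
Step 2: partial derivatives
  f_x(x, y) = -3*x**2 - 2*x*y - 2*y**2 + 2*y + 1, f_y(x, y) = -x**2 - 4*x*y + 2*x + 6*y**2 + 2*y.
  f_x(P) = -20, f_y(P) = 49 (gradient nonzero, so P is smooth).
Step 3: tangent line at P: -20·(x − 1) + 49·(y − 3) = 0.
Expanding: -20*x + 49*y - 127 = 0.


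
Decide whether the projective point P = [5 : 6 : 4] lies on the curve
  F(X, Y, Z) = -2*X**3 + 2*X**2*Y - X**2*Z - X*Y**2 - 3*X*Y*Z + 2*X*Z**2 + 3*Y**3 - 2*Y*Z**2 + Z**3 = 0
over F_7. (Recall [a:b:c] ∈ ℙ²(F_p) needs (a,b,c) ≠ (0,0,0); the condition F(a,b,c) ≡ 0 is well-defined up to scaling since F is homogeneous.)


F(5,6,4) ≡ 6 (mod 7); P is NOT on the curve.

Evaluate F(5, 6, 4) term-by-term (mod 7).
  -2*X**3 ↦ -2·125·1·1 = -250
  2*X**2*Y ↦ 2·25·6·1 = 300
  -X**2*Z ↦ -1·25·1·4 = -100
  -X*Y**2 ↦ -1·5·36·1 = -180
  -3*X*Y*Z ↦ -3·5·6·4 = -360
  2*X*Z**2 ↦ 2·5·1·16 = 160
  3*Y**3 ↦ 3·1·216·1 = 648
  -2*Y*Z**2 ↦ -2·1·6·16 = -192
  Z**3 ↦ 1·1·1·64 = 64
Sum: F(5, 6, 4) = (-250) + (300) + (-100) + (-180) + (-360) + (160) + (648) + (-192) + (64) = 90.
Reducing mod 7: 90 ≡ 6 (mod 7).
Since F(a, b, c) ≡ 6 ≠ 0 (mod 7), P does NOT lie on the curve.


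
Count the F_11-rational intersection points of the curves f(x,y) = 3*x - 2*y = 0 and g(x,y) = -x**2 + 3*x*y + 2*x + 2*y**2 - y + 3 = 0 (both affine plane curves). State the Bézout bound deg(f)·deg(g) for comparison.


Common zeros: ∅; count = 0; Bézout bound = 2.

deg(f) = 1, deg(g) = 2, so Bézout bound = 2.
Scan x ∈ F_11. For each x, list the y ∈ F_11 with f(x, y) ≡ 0 and those with g(x, y) ≡ 0 (mod 11); the common zeros in that column are the intersection.
  x = 0: f ≡ 0 at y ∈ {0}; g ≡ 0 at y ∈ ∅; common: ∅.
  x = 1: f ≡ 0 at y ∈ {7}; g ≡ 0 at y ∈ {4, 6}; common: ∅.
  x = 2: f ≡ 0 at y ∈ {3}; g ≡ 0 at y ∈ {4, 10}; common: ∅.
  x = 3: f ≡ 0 at y ∈ {10}; g ≡ 0 at y ∈ {0, 7}; common: ∅.
  x = 4: f ≡ 0 at y ∈ {6}; g ≡ 0 at y ∈ ∅; common: ∅.
  x = 5: f ≡ 0 at y ∈ {2}; g ≡ 0 at y ∈ ∅; common: ∅.
  x = 6: f ≡ 0 at y ∈ {9}; g ≡ 0 at y ∈ ∅; common: ∅.
  x = 7: f ≡ 0 at y ∈ {5}; g ≡ 0 at y ∈ ∅; common: ∅.
  x = 8: f ≡ 0 at y ∈ {1}; g ≡ 0 at y ∈ {6, 10}; common: ∅.
  x = 9: f ≡ 0 at y ∈ {8}; g ≡ 0 at y ∈ {2, 7}; common: ∅.
  x = 10: f ≡ 0 at y ∈ {4}; g ≡ 0 at y ∈ {0, 2}; common: ∅.
Collecting: common zeros = ∅, so the count is 0.
Comparison with the Bézout bound: 0 ≤ 2 = deg(f)·deg(g), as expected for curves with no common component (the affine F_11-count falls short of the bound because intersections may lie at infinity, over extension fields, or carry multiplicity).


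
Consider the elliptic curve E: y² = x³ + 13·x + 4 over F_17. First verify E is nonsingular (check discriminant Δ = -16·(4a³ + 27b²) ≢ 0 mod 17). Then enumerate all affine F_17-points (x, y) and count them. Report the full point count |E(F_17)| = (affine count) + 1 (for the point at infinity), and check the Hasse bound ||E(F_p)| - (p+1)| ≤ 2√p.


Affine points = {(0, 2), (0, 15), (1, 1), (1, 16), (2, 2), (2, 15), (3, 6), (3, 11), (4, 1), (4, 16), (6, 3), (6, 14), (7, 8), (7, 9), (8, 5), (8, 12), (9, 0), (11, 4), (11, 13), (12, 1), (12, 16), (15, 2), (15, 15)}; affine count = 23; |E(F_17)| = 24.

Discriminant check: Δ ∝ 4a³ + 27b² = 4·13³ + 27·4² = 4·2197 + 27·16 ≡ 6 (mod 17). Nonzero ⇒ E is nonsingular.
For each x ∈ F_17, compute rhs = x³ + 13·x + 4 mod 17, then count y ∈ F_17 with y² ≡ rhs.
  x = 0: rhs = 4, matching y values: 2, 15 (2 points).
  x = 1: rhs = 1, matching y values: 1, 16 (2 points).
  x = 2: rhs = 4, matching y values: 2, 15 (2 points).
  x = 3: rhs = 2, matching y values: 6, 11 (2 points).
  x = 4: rhs = 1, matching y values: 1, 16 (2 points).
  x = 5: rhs = 7, matching y values: none (0 points).
  x = 6: rhs = 9, matching y values: 3, 14 (2 points).
  x = 7: rhs = 13, matching y values: 8, 9 (2 points).
  x = 8: rhs = 8, matching y values: 5, 12 (2 points).
  x = 9: rhs = 0, matching y values: 0 (1 points).
  x = 10: rhs = 12, matching y values: none (0 points).
  x = 11: rhs = 16, matching y values: 4, 13 (2 points).
  x = 12: rhs = 1, matching y values: 1, 16 (2 points).
  x = 13: rhs = 7, matching y values: none (0 points).
  x = 14: rhs = 6, matching y values: none (0 points).
  x = 15: rhs = 4, matching y values: 2, 15 (2 points).
  x = 16: rhs = 7, matching y values: none (0 points).
Total affine count: 23.
Full point count |E(F_17)| = 23 + 1 = 24.
Hasse bound: |24 − (17+1)| = |6| = 6 ≤ 2√17 ≈ 8.2462 ✓.


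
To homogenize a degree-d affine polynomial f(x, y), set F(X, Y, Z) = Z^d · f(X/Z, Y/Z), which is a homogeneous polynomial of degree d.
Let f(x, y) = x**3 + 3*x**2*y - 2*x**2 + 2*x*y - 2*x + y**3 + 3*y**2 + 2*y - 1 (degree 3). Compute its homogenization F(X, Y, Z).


F(X, Y, Z) = X**3 + 3*X**2*Y - 2*X**2*Z + 2*X*Y*Z - 2*X*Z**2 + Y**3 + 3*Y**2*Z + 2*Y*Z**2 - Z**3

deg(f) = 3.
Substitute x = X/Z, y = Y/Z into f, then multiply by Z^3.
  monomial 1·x^3·y^0 ↦ 1·X^3·Y^0·Z^0.
  monomial 3·x^2·y^1 ↦ 3·X^2·Y^1·Z^0.
  monomial -2·x^2·y^0 ↦ -2·X^2·Y^0·Z^1.
  monomial 2·x^1·y^1 ↦ 2·X^1·Y^1·Z^1.
  monomial -2·x^1·y^0 ↦ -2·X^1·Y^0·Z^2.
  monomial 1·x^0·y^3 ↦ 1·X^0·Y^3·Z^0.
  monomial 3·x^0·y^2 ↦ 3·X^0·Y^2·Z^1.
  monomial 2·x^0·y^1 ↦ 2·X^0·Y^1·Z^2.
  monomial -1·x^0·y^0 ↦ -1·X^0·Y^0·Z^3.
Collecting: F(X, Y, Z) = X**3 + 3*X**2*Y - 2*X**2*Z + 2*X*Y*Z - 2*X*Z**2 + Y**3 + 3*Y**2*Z + 2*Y*Z**2 - Z**3.


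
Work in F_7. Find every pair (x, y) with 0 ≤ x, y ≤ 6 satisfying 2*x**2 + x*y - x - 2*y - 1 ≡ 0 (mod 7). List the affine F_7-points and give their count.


Affine F_7-points: {(0, 3), (1, 0), (3, 0), (4, 4), (5, 4), (6, 3)}; count = 6.

For each of the 49 pairs (x, y) ∈ F_7², evaluate f(x, y) mod 7. Record the zeros.
  x = 0: [0↦6, 1↦4, 2↦2, 3↦0, 4↦5, 5↦3, 6↦1]  zeros at y ∈ {3}
  x = 1: [0↦0, 1↦6, 2↦5, 3↦4, 4↦3, 5↦2, 6↦1]  zeros at y ∈ {0}
  x = 2: [0↦5, 1↦5, 2↦5, 3↦5, 4↦5, 5↦5, 6↦5]  zeros at y ∈ ∅
  x = 3: [0↦0, 1↦1, 2↦2, 3↦3, 4↦4, 5↦5, 6↦6]  zeros at y ∈ {0}
  x = 4: [0↦6, 1↦1, 2↦3, 3↦5, 4↦0, 5↦2, 6↦4]  zeros at y ∈ {4}
  x = 5: [0↦2, 1↦5, 2↦1, 3↦4, 4↦0, 5↦3, 6↦6]  zeros at y ∈ {4}
  x = 6: [0↦2, 1↦6, 2↦3, 3↦0, 4↦4, 5↦1, 6↦5]  zeros at y ∈ {3}
Collecting zeros: affine points = {(0, 3), (1, 0), (3, 0), (4, 4), (5, 4), (6, 3)}.
Total count |C(F_7)_aff| = 6.


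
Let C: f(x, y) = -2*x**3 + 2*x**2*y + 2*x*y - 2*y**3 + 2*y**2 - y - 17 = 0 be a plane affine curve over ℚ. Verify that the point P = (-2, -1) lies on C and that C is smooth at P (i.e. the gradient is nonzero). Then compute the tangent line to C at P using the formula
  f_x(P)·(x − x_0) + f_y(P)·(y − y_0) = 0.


Tangent line at P: -18*x - 7*y - 43 = 0.

Step 1: f(-2, -1) = 0, so P lies on C.
Step 2: partial derivatives
  f_x(x, y) = -6*x**2 + 4*x*y + 2*y, f_y(x, y) = 2*x**2 + 2*x - 6*y**2 + 4*y - 1.
  f_x(P) = -18, f_y(P) = -7 (gradient nonzero, so P is smooth).
Step 3: tangent line at P: -18·(x − -2) + -7·(y − -1) = 0.
Expanding: -18*x - 7*y - 43 = 0.


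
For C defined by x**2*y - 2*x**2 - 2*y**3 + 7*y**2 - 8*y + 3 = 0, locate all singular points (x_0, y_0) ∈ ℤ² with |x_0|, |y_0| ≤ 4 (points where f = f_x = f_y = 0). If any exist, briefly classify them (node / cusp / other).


Singular points: {(0, 1)}; classification: node.

Compute partial derivatives:
  f_x = 2*x*y - 4*x.
  f_y = x**2 - 6*y**2 + 14*y - 8.
Scan x_0 ∈ {−4, ..., 4}. For each x_0, f_y(x_0, y) is a polynomial in y; find its integer roots y ∈ {−4, ..., 4}, then test f_x and f at those candidates.
  x = -4: f_y(-4, y) = -6*y**2 + 14*y + 8; no integer root y with |y| ≤ 4.
  x = -3: f_y(-3, y) = -6*y**2 + 14*y + 1; no integer root y with |y| ≤ 4.
  x = -2: f_y(-2, y) = -6*y**2 + 14*y - 4; vanishes at y ∈ {2}. (-2, 2): f_x = 0 but f = -1 ≠ 0.
  x = -1: f_y(-1, y) = -6*y**2 + 14*y - 7; no integer root y with |y| ≤ 4.
  x = 0: f_y(0, y) = -6*y**2 + 14*y - 8; vanishes at y ∈ {1}. (0, 1): f_x = 0, f = 0 — SINGULAR.
  x = 1: f_y(1, y) = -6*y**2 + 14*y - 7; no integer root y with |y| ≤ 4.
  x = 2: f_y(2, y) = -6*y**2 + 14*y - 4; vanishes at y ∈ {2}. (2, 2): f_x = 0 but f = -1 ≠ 0.
  x = 3: f_y(3, y) = -6*y**2 + 14*y + 1; no integer root y with |y| ≤ 4.
  x = 4: f_y(4, y) = -6*y**2 + 14*y + 8; no integer root y with |y| ≤ 4.
Only singular point on the grid: (0, 1).
Classify: substitute x = 0 + u, y = 1 + v and expand: f = u**2*v - u**2 - 2*v**3 + v**2.
No constant or linear terms (consistent with a singular point). Quadratic part: -u**2 + v**2. Cubic part: u**2*v - 2*v**3.
The quadratic part v**2 - u**2 = (v − u)(v + u) splits into two distinct linear factors, so there are two distinct tangent lines y − 1 = ±(x − 0) — this is a node (ordinary double point).
Classification: node.


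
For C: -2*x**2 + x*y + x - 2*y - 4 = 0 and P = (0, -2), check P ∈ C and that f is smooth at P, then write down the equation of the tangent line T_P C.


Tangent line at P: -x - 2*y - 4 = 0.

Step 1: f(0, -2) = 0, so P lies on C.
Step 2: partial derivatives
  f_x(x, y) = -4*x + y + 1, f_y(x, y) = x - 2.
  f_x(P) = -1, f_y(P) = -2 (gradient nonzero, so P is smooth).
Step 3: tangent line at P: -1·(x − 0) + -2·(y − -2) = 0.
Expanding: -x - 2*y - 4 = 0.


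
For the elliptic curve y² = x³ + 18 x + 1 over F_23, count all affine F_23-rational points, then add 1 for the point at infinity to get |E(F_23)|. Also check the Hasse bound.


Affine points = {(0, 1), (0, 22), (3, 6), (3, 17), (5, 3), (5, 20), (6, 7), (6, 16), (8, 6), (8, 17), (9, 8), (9, 15), (10, 10), (10, 13), (11, 9), (11, 14), (12, 6), (12, 17), (15, 9), (15, 14), (18, 4), (18, 19), (19, 7), (19, 16), (20, 9), (20, 14), (21, 7), (21, 16)}; affine count = 28; |E(F_23)| = 29.

Discriminant check: Δ ∝ 4a³ + 27b² = 4·18³ + 27·1² = 4·5832 + 27·1 ≡ 10 (mod 23). Nonzero ⇒ E is nonsingular.
For each x ∈ F_23, compute rhs = x³ + 18·x + 1 mod 23, then count y ∈ F_23 with y² ≡ rhs.
  x = 0: rhs = 1, matching y values: 1, 22 (2 points).
  x = 1: rhs = 20, matching y values: none (0 points).
  x = 2: rhs = 22, matching y values: none (0 points).
  x = 3: rhs = 13, matching y values: 6, 17 (2 points).
  x = 4: rhs = 22, matching y values: none (0 points).
  x = 5: rhs = 9, matching y values: 3, 20 (2 points).
  x = 6: rhs = 3, matching y values: 7, 16 (2 points).
  x = 7: rhs = 10, matching y values: none (0 points).
  x = 8: rhs = 13, matching y values: 6, 17 (2 points).
  x = 9: rhs = 18, matching y values: 8, 15 (2 points).
  x = 10: rhs = 8, matching y values: 10, 13 (2 points).
  x = 11: rhs = 12, matching y values: 9, 14 (2 points).
  x = 12: rhs = 13, matching y values: 6, 17 (2 points).
  x = 13: rhs = 17, matching y values: none (0 points).
  x = 14: rhs = 7, matching y values: none (0 points).
  x = 15: rhs = 12, matching y values: 9, 14 (2 points).
  x = 16: rhs = 15, matching y values: none (0 points).
  x = 17: rhs = 22, matching y values: none (0 points).
  x = 18: rhs = 16, matching y values: 4, 19 (2 points).
  x = 19: rhs = 3, matching y values: 7, 16 (2 points).
  x = 20: rhs = 12, matching y values: 9, 14 (2 points).
  x = 21: rhs = 3, matching y values: 7, 16 (2 points).
  x = 22: rhs = 5, matching y values: none (0 points).
Total affine count: 28.
Full point count |E(F_23)| = 28 + 1 = 29.
Hasse bound: |29 − (23+1)| = |5| = 5 ≤ 2√23 ≈ 9.5917 ✓.


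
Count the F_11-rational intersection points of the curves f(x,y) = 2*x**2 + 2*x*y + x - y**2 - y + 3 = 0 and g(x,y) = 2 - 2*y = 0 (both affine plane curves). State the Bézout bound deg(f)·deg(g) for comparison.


Common zeros: {(5, 1), (10, 1)}; count = 2; Bézout bound = 2.

deg(f) = 2, deg(g) = 1, so Bézout bound = 2.
Scan x ∈ F_11. For each x, list the y ∈ F_11 with f(x, y) ≡ 0 and those with g(x, y) ≡ 0 (mod 11); the common zeros in that column are the intersection.
  x = 0: f ≡ 0 at y ∈ ∅; g ≡ 0 at y ∈ {1}; common: ∅.
  x = 1: f ≡ 0 at y ∈ {3, 9}; g ≡ 0 at y ∈ {1}; common: ∅.
  x = 2: f ≡ 0 at y ∈ ∅; g ≡ 0 at y ∈ {1}; common: ∅.
  x = 3: f ≡ 0 at y ∈ {8}; g ≡ 0 at y ∈ {1}; common: ∅.
  x = 4: f ≡ 0 at y ∈ ∅; g ≡ 0 at y ∈ {1}; common: ∅.
  x = 5: f ≡ 0 at y ∈ {1, 8}; g ≡ 0 at y ∈ {1}; common: {1}.
  x = 6: f ≡ 0 at y ∈ {2, 9}; g ≡ 0 at y ∈ {1}; common: ∅.
  x = 7: f ≡ 0 at y ∈ ∅; g ≡ 0 at y ∈ {1}; common: ∅.
  x = 8: f ≡ 0 at y ∈ {2}; g ≡ 0 at y ∈ {1}; common: ∅.
  x = 9: f ≡ 0 at y ∈ ∅; g ≡ 0 at y ∈ {1}; common: ∅.
  x = 10: f ≡ 0 at y ∈ {1, 7}; g ≡ 0 at y ∈ {1}; common: {1}.
Collecting: common zeros = {(5, 1), (10, 1)}, so the count is 2.
Comparison with the Bézout bound: 2 ≤ 2 = deg(f)·deg(g), as expected for curves with no common component (the bound is attained).


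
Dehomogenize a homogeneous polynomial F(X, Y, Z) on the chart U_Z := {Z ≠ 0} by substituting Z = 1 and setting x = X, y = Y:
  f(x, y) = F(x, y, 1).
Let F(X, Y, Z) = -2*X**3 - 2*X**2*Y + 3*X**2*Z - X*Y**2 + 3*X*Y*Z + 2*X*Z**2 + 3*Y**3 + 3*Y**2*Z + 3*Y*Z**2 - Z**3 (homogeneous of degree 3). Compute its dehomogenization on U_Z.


f(x, y) = -2*x**3 - 2*x**2*y + 3*x**2 - x*y**2 + 3*x*y + 2*x + 3*y**3 + 3*y**2 + 3*y - 1

On U_Z we set Z = 1. Each monomial c·X^i·Y^j·Z^k in F becomes c·x^i·y^j·1^k = c·x^i·y^j.
Substituting Z = 1: F(X, Y, 1) = -2*x**3 - 2*x**2*y + 3*x**2 - x*y**2 + 3*x*y + 2*x + 3*y**3 + 3*y**2 + 3*y - 1.
Note: deg(f) ≤ deg(F) = 3; strict inequality happens when F is divisible by Z (lost terms).


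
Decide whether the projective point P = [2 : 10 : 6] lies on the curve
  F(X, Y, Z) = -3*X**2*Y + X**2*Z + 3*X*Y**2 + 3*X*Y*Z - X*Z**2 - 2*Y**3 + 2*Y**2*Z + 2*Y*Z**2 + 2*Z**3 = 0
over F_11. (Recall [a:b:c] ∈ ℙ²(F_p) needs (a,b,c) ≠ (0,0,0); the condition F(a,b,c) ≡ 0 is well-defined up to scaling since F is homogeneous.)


F(2,10,6) ≡ 0 (mod 11); P is on the curve.

Evaluate F(2, 10, 6) term-by-term (mod 11).
  -3*X**2*Y ↦ -3·4·10·1 = -120
  X**2*Z ↦ 1·4·1·6 = 24
  3*X*Y**2 ↦ 3·2·100·1 = 600
  3*X*Y*Z ↦ 3·2·10·6 = 360
  -X*Z**2 ↦ -1·2·1·36 = -72
  -2*Y**3 ↦ -2·1·1000·1 = -2000
  2*Y**2*Z ↦ 2·1·100·6 = 1200
  2*Y*Z**2 ↦ 2·1·10·36 = 720
  2*Z**3 ↦ 2·1·1·216 = 432
Sum: F(2, 10, 6) = (-120) + (24) + (600) + (360) + (-72) + (-2000) + (1200) + (720) + (432) = 1144.
Reducing mod 11: 1144 ≡ 0 (mod 11).
Since F(a, b, c) ≡ 0 (mod 11), P lies on the curve.


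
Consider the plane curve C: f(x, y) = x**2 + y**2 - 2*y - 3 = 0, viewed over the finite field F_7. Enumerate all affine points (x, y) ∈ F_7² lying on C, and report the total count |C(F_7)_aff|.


Affine F_7-points: {(0, 3), (0, 6), (2, 1), (3, 4), (3, 5), (4, 4), (4, 5), (5, 1)}; count = 8.

For each of the 49 pairs (x, y) ∈ F_7², evaluate f(x, y) mod 7. Record the zeros.
  x = 0: [0↦4, 1↦3, 2↦4, 3↦0, 4↦5, 5↦5, 6↦0]  zeros at y ∈ {3, 6}
  x = 1: [0↦5, 1↦4, 2↦5, 3↦1, 4↦6, 5↦6, 6↦1]  zeros at y ∈ ∅
  x = 2: [0↦1, 1↦0, 2↦1, 3↦4, 4↦2, 5↦2, 6↦4]  zeros at y ∈ {1}
  x = 3: [0↦6, 1↦5, 2↦6, 3↦2, 4↦0, 5↦0, 6↦2]  zeros at y ∈ {4, 5}
  x = 4: [0↦6, 1↦5, 2↦6, 3↦2, 4↦0, 5↦0, 6↦2]  zeros at y ∈ {4, 5}
  x = 5: [0↦1, 1↦0, 2↦1, 3↦4, 4↦2, 5↦2, 6↦4]  zeros at y ∈ {1}
  x = 6: [0↦5, 1↦4, 2↦5, 3↦1, 4↦6, 5↦6, 6↦1]  zeros at y ∈ ∅
Collecting zeros: affine points = {(0, 3), (0, 6), (2, 1), (3, 4), (3, 5), (4, 4), (4, 5), (5, 1)}.
Total count |C(F_7)_aff| = 8.


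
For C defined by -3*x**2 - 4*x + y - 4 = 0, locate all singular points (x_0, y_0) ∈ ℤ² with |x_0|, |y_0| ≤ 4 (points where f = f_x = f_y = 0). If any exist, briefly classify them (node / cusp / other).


No singular points in the scanned grid; C is smooth there.

Compute partial derivatives:
  f_x = -6*x - 4.
  f_y = 1.
f_y = 1 is a nonzero constant, so f_y never vanishes: no point (x, y) can satisfy f = f_x = f_y = 0. In particular no (x, y) ∈ {−4, ..., 4}² is singular; the curve is smooth.


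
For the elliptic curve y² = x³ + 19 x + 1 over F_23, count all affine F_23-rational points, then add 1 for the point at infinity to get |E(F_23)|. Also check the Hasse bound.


Affine points = {(0, 1), (0, 22), (2, 1), (2, 22), (3, 4), (3, 19), (4, 7), (4, 16), (6, 3), (6, 20), (9, 2), (9, 21), (10, 8), (10, 15), (11, 0), (12, 5), (12, 18), (15, 2), (15, 21), (16, 10), (16, 13), (17, 4), (17, 19), (20, 3), (20, 20), (21, 1), (21, 22), (22, 2), (22, 21)}; affine count = 29; |E(F_23)| = 30.

Discriminant check: Δ ∝ 4a³ + 27b² = 4·19³ + 27·1² = 4·6859 + 27·1 ≡ 1 (mod 23). Nonzero ⇒ E is nonsingular.
For each x ∈ F_23, compute rhs = x³ + 19·x + 1 mod 23, then count y ∈ F_23 with y² ≡ rhs.
  x = 0: rhs = 1, matching y values: 1, 22 (2 points).
  x = 1: rhs = 21, matching y values: none (0 points).
  x = 2: rhs = 1, matching y values: 1, 22 (2 points).
  x = 3: rhs = 16, matching y values: 4, 19 (2 points).
  x = 4: rhs = 3, matching y values: 7, 16 (2 points).
  x = 5: rhs = 14, matching y values: none (0 points).
  x = 6: rhs = 9, matching y values: 3, 20 (2 points).
  x = 7: rhs = 17, matching y values: none (0 points).
  x = 8: rhs = 21, matching y values: none (0 points).
  x = 9: rhs = 4, matching y values: 2, 21 (2 points).
  x = 10: rhs = 18, matching y values: 8, 15 (2 points).
  x = 11: rhs = 0, matching y values: 0 (1 points).
  x = 12: rhs = 2, matching y values: 5, 18 (2 points).
  x = 13: rhs = 7, matching y values: none (0 points).
  x = 14: rhs = 21, matching y values: none (0 points).
  x = 15: rhs = 4, matching y values: 2, 21 (2 points).
  x = 16: rhs = 8, matching y values: 10, 13 (2 points).
  x = 17: rhs = 16, matching y values: 4, 19 (2 points).
  x = 18: rhs = 11, matching y values: none (0 points).
  x = 19: rhs = 22, matching y values: none (0 points).
  x = 20: rhs = 9, matching y values: 3, 20 (2 points).
  x = 21: rhs = 1, matching y values: 1, 22 (2 points).
  x = 22: rhs = 4, matching y values: 2, 21 (2 points).
Total affine count: 29.
Full point count |E(F_23)| = 29 + 1 = 30.
Hasse bound: |30 − (23+1)| = |6| = 6 ≤ 2√23 ≈ 9.5917 ✓.


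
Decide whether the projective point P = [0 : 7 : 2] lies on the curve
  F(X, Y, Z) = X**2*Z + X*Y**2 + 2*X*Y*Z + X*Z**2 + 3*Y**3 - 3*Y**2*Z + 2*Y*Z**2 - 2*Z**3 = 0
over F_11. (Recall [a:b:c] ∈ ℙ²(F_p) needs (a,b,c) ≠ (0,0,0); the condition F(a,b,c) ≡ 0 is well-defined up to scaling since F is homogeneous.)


F(0,7,2) ≡ 5 (mod 11); P is NOT on the curve.

Evaluate F(0, 7, 2) term-by-term (mod 11).
  X**2*Z ↦ 1·0·1·2 = 0
  X*Y**2 ↦ 1·0·49·1 = 0
  2*X*Y*Z ↦ 2·0·7·2 = 0
  X*Z**2 ↦ 1·0·1·4 = 0
  3*Y**3 ↦ 3·1·343·1 = 1029
  -3*Y**2*Z ↦ -3·1·49·2 = -294
  2*Y*Z**2 ↦ 2·1·7·4 = 56
  -2*Z**3 ↦ -2·1·1·8 = -16
Sum: F(0, 7, 2) = (0) + (0) + (0) + (0) + (1029) + (-294) + (56) + (-16) = 775.
Reducing mod 11: 775 ≡ 5 (mod 11).
Since F(a, b, c) ≡ 5 ≠ 0 (mod 11), P does NOT lie on the curve.


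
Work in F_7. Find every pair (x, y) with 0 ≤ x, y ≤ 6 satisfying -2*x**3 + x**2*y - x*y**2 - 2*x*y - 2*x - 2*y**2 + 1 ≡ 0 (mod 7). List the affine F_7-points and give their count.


Affine F_7-points: {(0, 2), (0, 5), (1, 1), (2, 2), (2, 5), (4, 1), (4, 5), (5, 0), (6, 1), (6, 2)}; count = 10.

For each of the 49 pairs (x, y) ∈ F_7², evaluate f(x, y) mod 7. Record the zeros.
  x = 0: [0↦1, 1↦6, 2↦0, 3↦4, 4↦4, 5↦0, 6↦6]  zeros at y ∈ {2, 5}
  x = 1: [0↦4, 1↦0, 2↦4, 3↦2, 4↦1, 5↦1, 6↦2]  zeros at y ∈ {1}
  x = 2: [0↦2, 1↦5, 2↦0, 3↦1, 4↦1, 5↦0, 6↦5]  zeros at y ∈ {2, 5}
  x = 3: [0↦4, 1↦2, 2↦4, 3↦3, 4↦6, 5↦6, 6↦3]  zeros at y ∈ ∅
  x = 4: [0↦5, 1↦0, 2↦4, 3↦3, 4↦4, 5↦0, 6↦5]  zeros at y ∈ {1, 5}
  x = 5: [0↦0, 1↦1, 2↦2, 3↦3, 4↦4, 5↦5, 6↦6]  zeros at y ∈ {0}
  x = 6: [0↦5, 1↦0, 2↦0, 3↦5, 4↦1, 5↦2, 6↦1]  zeros at y ∈ {1, 2}
Collecting zeros: affine points = {(0, 2), (0, 5), (1, 1), (2, 2), (2, 5), (4, 1), (4, 5), (5, 0), (6, 1), (6, 2)}.
Total count |C(F_7)_aff| = 10.


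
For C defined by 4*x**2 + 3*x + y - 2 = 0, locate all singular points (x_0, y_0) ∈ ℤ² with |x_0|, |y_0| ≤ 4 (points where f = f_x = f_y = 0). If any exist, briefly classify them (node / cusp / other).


No singular points in the scanned grid; C is smooth there.

Compute partial derivatives:
  f_x = 8*x + 3.
  f_y = 1.
f_y = 1 is a nonzero constant, so f_y never vanishes: no point (x, y) can satisfy f = f_x = f_y = 0. In particular no (x, y) ∈ {−4, ..., 4}² is singular; the curve is smooth.


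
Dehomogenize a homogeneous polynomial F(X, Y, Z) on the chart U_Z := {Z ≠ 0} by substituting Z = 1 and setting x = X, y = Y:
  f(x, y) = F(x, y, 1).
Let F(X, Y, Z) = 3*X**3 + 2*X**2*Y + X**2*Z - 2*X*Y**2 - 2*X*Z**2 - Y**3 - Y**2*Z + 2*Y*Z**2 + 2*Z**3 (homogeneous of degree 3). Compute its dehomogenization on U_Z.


f(x, y) = 3*x**3 + 2*x**2*y + x**2 - 2*x*y**2 - 2*x - y**3 - y**2 + 2*y + 2

On U_Z we set Z = 1. Each monomial c·X^i·Y^j·Z^k in F becomes c·x^i·y^j·1^k = c·x^i·y^j.
Substituting Z = 1: F(X, Y, 1) = 3*x**3 + 2*x**2*y + x**2 - 2*x*y**2 - 2*x - y**3 - y**2 + 2*y + 2.
Note: deg(f) ≤ deg(F) = 3; strict inequality happens when F is divisible by Z (lost terms).


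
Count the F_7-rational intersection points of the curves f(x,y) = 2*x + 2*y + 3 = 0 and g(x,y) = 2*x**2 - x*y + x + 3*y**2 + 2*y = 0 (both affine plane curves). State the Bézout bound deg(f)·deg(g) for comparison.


Common zeros: {(1, 1), (5, 4)}; count = 2; Bézout bound = 2.

deg(f) = 1, deg(g) = 2, so Bézout bound = 2.
Scan x ∈ F_7. For each x, list the y ∈ F_7 with f(x, y) ≡ 0 and those with g(x, y) ≡ 0 (mod 7); the common zeros in that column are the intersection.
  x = 0: f ≡ 0 at y ∈ {2}; g ≡ 0 at y ∈ {0, 4}; common: ∅.
  x = 1: f ≡ 0 at y ∈ {1}; g ≡ 0 at y ∈ {1}; common: {1}.
  x = 2: f ≡ 0 at y ∈ {0}; g ≡ 0 at y ∈ ∅; common: ∅.
  x = 3: f ≡ 0 at y ∈ {6}; g ≡ 0 at y ∈ {0, 5}; common: ∅.
  x = 4: f ≡ 0 at y ∈ {5}; g ≡ 0 at y ∈ ∅; common: ∅.
  x = 5: f ≡ 0 at y ∈ {4}; g ≡ 0 at y ∈ {4}; common: {4}.
  x = 6: f ≡ 0 at y ∈ {3}; g ≡ 0 at y ∈ {1, 5}; common: ∅.
Collecting: common zeros = {(1, 1), (5, 4)}, so the count is 2.
Comparison with the Bézout bound: 2 ≤ 2 = deg(f)·deg(g), as expected for curves with no common component (the bound is attained).


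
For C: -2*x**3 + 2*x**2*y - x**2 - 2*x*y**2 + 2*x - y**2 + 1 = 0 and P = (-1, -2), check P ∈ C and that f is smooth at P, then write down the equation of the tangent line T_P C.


Tangent line at P: -2*x - 2*y - 6 = 0.

Step 1: f(-1, -2) = 0, so P lies on C.
Step 2: partial derivatives
  f_x(x, y) = -6*x**2 + 4*x*y - 2*x - 2*y**2 + 2, f_y(x, y) = 2*x**2 - 4*x*y - 2*y.
  f_x(P) = -2, f_y(P) = -2 (gradient nonzero, so P is smooth).
Step 3: tangent line at P: -2·(x − -1) + -2·(y − -2) = 0.
Expanding: -2*x - 2*y - 6 = 0.


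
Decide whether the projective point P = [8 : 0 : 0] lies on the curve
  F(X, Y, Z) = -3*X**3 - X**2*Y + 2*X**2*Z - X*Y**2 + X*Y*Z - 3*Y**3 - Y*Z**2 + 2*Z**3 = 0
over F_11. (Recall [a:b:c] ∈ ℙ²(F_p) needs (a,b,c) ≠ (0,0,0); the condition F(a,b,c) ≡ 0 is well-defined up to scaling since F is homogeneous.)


F(8,0,0) ≡ 4 (mod 11); P is NOT on the curve.

Evaluate F(8, 0, 0) term-by-term (mod 11).
  -3*X**3 ↦ -3·512·1·1 = -1536
  -X**2*Y ↦ -1·64·0·1 = 0
  2*X**2*Z ↦ 2·64·1·0 = 0
  -X*Y**2 ↦ -1·8·0·1 = 0
  X*Y*Z ↦ 1·8·0·0 = 0
  -3*Y**3 ↦ -3·1·0·1 = 0
  -Y*Z**2 ↦ -1·1·0·0 = 0
  2*Z**3 ↦ 2·1·1·0 = 0
Sum: F(8, 0, 0) = (-1536) + (0) + (0) + (0) + (0) + (0) + (0) + (0) = -1536.
Reducing mod 11: -1536 ≡ 4 (mod 11).
Since F(a, b, c) ≡ 4 ≠ 0 (mod 11), P does NOT lie on the curve.


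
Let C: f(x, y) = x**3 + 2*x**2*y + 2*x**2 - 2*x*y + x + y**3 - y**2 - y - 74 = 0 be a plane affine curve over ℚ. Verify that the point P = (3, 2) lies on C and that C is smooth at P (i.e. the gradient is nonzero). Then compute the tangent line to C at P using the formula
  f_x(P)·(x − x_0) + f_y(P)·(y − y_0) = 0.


Tangent line at P: 60*x + 19*y - 218 = 0.

Step 1: f(3, 2) = 0, so P lies on C.
Step 2: partial derivatives
  f_x(x, y) = 3*x**2 + 4*x*y + 4*x - 2*y + 1, f_y(x, y) = 2*x**2 - 2*x + 3*y**2 - 2*y - 1.
  f_x(P) = 60, f_y(P) = 19 (gradient nonzero, so P is smooth).
Step 3: tangent line at P: 60·(x − 3) + 19·(y − 2) = 0.
Expanding: 60*x + 19*y - 218 = 0.


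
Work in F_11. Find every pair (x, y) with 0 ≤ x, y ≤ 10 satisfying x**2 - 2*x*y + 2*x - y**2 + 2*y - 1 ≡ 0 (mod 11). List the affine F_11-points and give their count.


Affine F_11-points: {(0, 1)}; count = 1.

For each of the 121 pairs (x, y) ∈ F_11², evaluate f(x, y) mod 11. Record the zeros.
  x = 0: [0↦10, 1↦0, 2↦10, 3↦7, 4↦2, 5↦6, 6↦8, 7↦8, 8↦6, 9↦2, 10↦7]  zeros at y ∈ {1}
  x = 1: [0↦2, 1↦1, 2↦9, 3↦4, 4↦8, 5↦10, 6↦10, 7↦8, 8↦4, 9↦9, 10↦1]  zeros at y ∈ ∅
  x = 2: [0↦7, 1↦4, 2↦10, 3↦3, 4↦5, 5↦5, 6↦3, 7↦10, 8↦4, 9↦7, 10↦8]  zeros at y ∈ ∅
  x = 3: [0↦3, 1↦9, 2↦2, 3↦4, 4↦4, 5↦2, 6↦9, 7↦3, 8↦6, 9↦7, 10↦6]  zeros at y ∈ ∅
  x = 4: [0↦1, 1↦5, 2↦7, 3↦7, 4↦5, 5↦1, 6↦6, 7↦9, 8↦10, 9↦9, 10↦6]  zeros at y ∈ ∅
  x = 5: [0↦1, 1↦3, 2↦3, 3↦1, 4↦8, 5↦2, 6↦5, 7↦6, 8↦5, 9↦2, 10↦8]  zeros at y ∈ ∅
  x = 6: [0↦3, 1↦3, 2↦1, 3↦8, 4↦2, 5↦5, 6↦6, 7↦5, 8↦2, 9↦8, 10↦1]  zeros at y ∈ ∅
  x = 7: [0↦7, 1↦5, 2↦1, 3↦6, 4↦9, 5↦10, 6↦9, 7↦6, 8↦1, 9↦5, 10↦7]  zeros at y ∈ ∅
  x = 8: [0↦2, 1↦9, 2↦3, 3↦6, 4↦7, 5↦6, 6↦3, 7↦9, 8↦2, 9↦4, 10↦4]  zeros at y ∈ ∅
  x = 9: [0↦10, 1↦4, 2↦7, 3↦8, 4↦7, 5↦4, 6↦10, 7↦3, 8↦5, 9↦5, 10↦3]  zeros at y ∈ ∅
  x = 10: [0↦9, 1↦1, 2↦2, 3↦1, 4↦9, 5↦4, 6↦8, 7↦10, 8↦10, 9↦8, 10↦4]  zeros at y ∈ ∅
Collecting zeros: affine points = {(0, 1)}.
Total count |C(F_11)_aff| = 1.


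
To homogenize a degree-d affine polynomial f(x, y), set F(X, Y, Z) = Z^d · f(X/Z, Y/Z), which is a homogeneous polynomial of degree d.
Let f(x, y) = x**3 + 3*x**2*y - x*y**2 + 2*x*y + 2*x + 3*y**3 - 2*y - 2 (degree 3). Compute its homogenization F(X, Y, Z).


F(X, Y, Z) = X**3 + 3*X**2*Y - X*Y**2 + 2*X*Y*Z + 2*X*Z**2 + 3*Y**3 - 2*Y*Z**2 - 2*Z**3

deg(f) = 3.
Substitute x = X/Z, y = Y/Z into f, then multiply by Z^3.
  monomial 1·x^3·y^0 ↦ 1·X^3·Y^0·Z^0.
  monomial 3·x^2·y^1 ↦ 3·X^2·Y^1·Z^0.
  monomial -1·x^1·y^2 ↦ -1·X^1·Y^2·Z^0.
  monomial 2·x^1·y^1 ↦ 2·X^1·Y^1·Z^1.
  monomial 2·x^1·y^0 ↦ 2·X^1·Y^0·Z^2.
  monomial 3·x^0·y^3 ↦ 3·X^0·Y^3·Z^0.
  monomial -2·x^0·y^1 ↦ -2·X^0·Y^1·Z^2.
  monomial -2·x^0·y^0 ↦ -2·X^0·Y^0·Z^3.
Collecting: F(X, Y, Z) = X**3 + 3*X**2*Y - X*Y**2 + 2*X*Y*Z + 2*X*Z**2 + 3*Y**3 - 2*Y*Z**2 - 2*Z**3.


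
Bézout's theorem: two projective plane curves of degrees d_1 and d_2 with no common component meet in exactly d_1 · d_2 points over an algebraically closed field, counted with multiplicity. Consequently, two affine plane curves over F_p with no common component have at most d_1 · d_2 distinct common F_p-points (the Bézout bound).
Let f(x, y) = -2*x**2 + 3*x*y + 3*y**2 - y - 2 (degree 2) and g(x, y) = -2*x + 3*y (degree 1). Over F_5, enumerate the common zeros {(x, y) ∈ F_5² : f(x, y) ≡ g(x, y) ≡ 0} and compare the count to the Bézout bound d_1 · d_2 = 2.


Common zeros: {(4, 1)}; count = 1; Bézout bound = 2.

deg(f) = 2, deg(g) = 1, so Bézout bound = 2.
Scan x ∈ F_5. For each x, list the y ∈ F_5 with f(x, y) ≡ 0 and those with g(x, y) ≡ 0 (mod 5); the common zeros in that column are the intersection.
  x = 0: f ≡ 0 at y ∈ {1}; g ≡ 0 at y ∈ {0}; common: ∅.
  x = 1: f ≡ 0 at y ∈ ∅; g ≡ 0 at y ∈ {4}; common: ∅.
  x = 2: f ≡ 0 at y ∈ {0}; g ≡ 0 at y ∈ {3}; common: ∅.
  x = 3: f ≡ 0 at y ∈ {0, 4}; g ≡ 0 at y ∈ {2}; common: ∅.
  x = 4: f ≡ 0 at y ∈ {1, 2}; g ≡ 0 at y ∈ {1}; common: {1}.
Collecting: common zeros = {(4, 1)}, so the count is 1.
Comparison with the Bézout bound: 1 ≤ 2 = deg(f)·deg(g), as expected for curves with no common component (the affine F_5-count falls short of the bound because intersections may lie at infinity, over extension fields, or carry multiplicity).


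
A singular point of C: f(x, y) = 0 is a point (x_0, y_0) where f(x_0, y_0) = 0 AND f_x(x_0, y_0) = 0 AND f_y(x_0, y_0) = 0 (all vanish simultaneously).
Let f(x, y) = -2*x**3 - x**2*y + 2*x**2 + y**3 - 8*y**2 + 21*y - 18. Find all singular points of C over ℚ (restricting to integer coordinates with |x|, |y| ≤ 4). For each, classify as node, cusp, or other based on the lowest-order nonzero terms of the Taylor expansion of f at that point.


Singular points: {(0, 3)}; classification: node.

Compute partial derivatives:
  f_x = -6*x**2 - 2*x*y + 4*x.
  f_y = -x**2 + 3*y**2 - 16*y + 21.
Scan x_0 ∈ {−4, ..., 4}. For each x_0, f_y(x_0, y) is a polynomial in y; find its integer roots y ∈ {−4, ..., 4}, then test f_x and f at those candidates.
  x = -4: f_y(-4, y) = 3*y**2 - 16*y + 5; no integer root y with |y| ≤ 4.
  x = -3: f_y(-3, y) = 3*y**2 - 16*y + 12; no integer root y with |y| ≤ 4.
  x = -2: f_y(-2, y) = 3*y**2 - 16*y + 17; no integer root y with |y| ≤ 4.
  x = -1: f_y(-1, y) = 3*y**2 - 16*y + 20; vanishes at y ∈ {2}. (-1, 2): f_x = -6 ≠ 0.
  x = 0: f_y(0, y) = 3*y**2 - 16*y + 21; vanishes at y ∈ {3}. (0, 3): f_x = 0, f = 0 — SINGULAR.
  x = 1: f_y(1, y) = 3*y**2 - 16*y + 20; vanishes at y ∈ {2}. (1, 2): f_x = -6 ≠ 0.
  x = 2: f_y(2, y) = 3*y**2 - 16*y + 17; no integer root y with |y| ≤ 4.
  x = 3: f_y(3, y) = 3*y**2 - 16*y + 12; no integer root y with |y| ≤ 4.
  x = 4: f_y(4, y) = 3*y**2 - 16*y + 5; no integer root y with |y| ≤ 4.
Only singular point on the grid: (0, 3).
Classify: substitute x = 0 + u, y = 3 + v and expand: f = -2*u**3 - u**2*v - u**2 + v**3 + v**2.
No constant or linear terms (consistent with a singular point). Quadratic part: -u**2 + v**2. Cubic part: -2*u**3 - u**2*v + v**3.
The quadratic part v**2 - u**2 = (v − u)(v + u) splits into two distinct linear factors, so there are two distinct tangent lines y − 3 = ±(x − 0) — this is a node (ordinary double point).
Classification: node.


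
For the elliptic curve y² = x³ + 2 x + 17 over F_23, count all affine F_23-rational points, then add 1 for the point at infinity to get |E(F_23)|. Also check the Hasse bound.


Affine points = {(2, 11), (2, 12), (3, 2), (3, 21), (7, 11), (7, 12), (8, 4), (8, 19), (10, 5), (10, 18), (11, 6), (11, 17), (13, 3), (13, 20), (14, 11), (14, 12), (15, 8), (15, 15)}; affine count = 18; |E(F_23)| = 19.

Discriminant check: Δ ∝ 4a³ + 27b² = 4·2³ + 27·17² = 4·8 + 27·289 ≡ 15 (mod 23). Nonzero ⇒ E is nonsingular.
For each x ∈ F_23, compute rhs = x³ + 2·x + 17 mod 23, then count y ∈ F_23 with y² ≡ rhs.
  x = 0: rhs = 17, matching y values: none (0 points).
  x = 1: rhs = 20, matching y values: none (0 points).
  x = 2: rhs = 6, matching y values: 11, 12 (2 points).
  x = 3: rhs = 4, matching y values: 2, 21 (2 points).
  x = 4: rhs = 20, matching y values: none (0 points).
  x = 5: rhs = 14, matching y values: none (0 points).
  x = 6: rhs = 15, matching y values: none (0 points).
  x = 7: rhs = 6, matching y values: 11, 12 (2 points).
  x = 8: rhs = 16, matching y values: 4, 19 (2 points).
  x = 9: rhs = 5, matching y values: none (0 points).
  x = 10: rhs = 2, matching y values: 5, 18 (2 points).
  x = 11: rhs = 13, matching y values: 6, 17 (2 points).
  x = 12: rhs = 21, matching y values: none (0 points).
  x = 13: rhs = 9, matching y values: 3, 20 (2 points).
  x = 14: rhs = 6, matching y values: 11, 12 (2 points).
  x = 15: rhs = 18, matching y values: 8, 15 (2 points).
  x = 16: rhs = 5, matching y values: none (0 points).
  x = 17: rhs = 19, matching y values: none (0 points).
  x = 18: rhs = 20, matching y values: none (0 points).
  x = 19: rhs = 14, matching y values: none (0 points).
  x = 20: rhs = 7, matching y values: none (0 points).
  x = 21: rhs = 5, matching y values: none (0 points).
  x = 22: rhs = 14, matching y values: none (0 points).
Total affine count: 18.
Full point count |E(F_23)| = 18 + 1 = 19.
Hasse bound: |19 − (23+1)| = |-5| = 5 ≤ 2√23 ≈ 9.5917 ✓.
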